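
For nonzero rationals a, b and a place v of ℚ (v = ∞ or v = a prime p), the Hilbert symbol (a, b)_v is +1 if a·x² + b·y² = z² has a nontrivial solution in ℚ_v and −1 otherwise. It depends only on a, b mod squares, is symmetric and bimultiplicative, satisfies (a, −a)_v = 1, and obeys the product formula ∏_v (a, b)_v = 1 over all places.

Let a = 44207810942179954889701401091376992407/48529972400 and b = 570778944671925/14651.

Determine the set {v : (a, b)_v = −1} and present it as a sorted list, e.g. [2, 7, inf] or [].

Mod squares: a ≡ 6460493, b ≡ 71065423. Check v ∈ {∞, 2, 3, 5, 7, 11, 13, 17, 19, 23, 31, 37, 41}.
v=13: a=13^-3·(≡4), b=13^-1·(≡6) mod 13; (4|13)=+1, (6|13)=-1; (−1)^{-3·-1·6}·(+1)^-1·(-1)^-3 = -1.
v=∞: 6460493 > 0 and 71065423 > 0  ⇒  (a,b)_∞ = +1.
v=41: a=41^3·(≡37), b=41^1·(≡3) mod 41; (37|41)=+1, (3|41)=-1; (−1)^{3·1·20}·(+1)^1·(-1)^3 = -1.
v=19: a=19^2·(≡15), b=19^0·(≡10) mod 19; (15|19)=-1, (10|19)=-1; (−1)^{2·0·9}·(-1)^0·(-1)^2 = +1.
v=31: a=31^5·(≡24), b=31^1·(≡1) mod 31; (24|31)=-1, (1|31)=+1; (−1)^{5·1·15}·(-1)^1·(+1)^5 = +1.
v=11: a=11^8·(≡2), b=11^5·(≡10) mod 11; (2|11)=-1, (10|11)=-1; (−1)^{8·5·5}·(-1)^5·(-1)^8 = -1.
v=7: a=7^-4·(≡2), b=7^-2·(≡2) mod 7; (2|7)=+1, (2|7)=+1; (−1)^{-4·-2·3}·(+1)^-2·(+1)^-4 = +1.
v=2: v_2(a)=-4, v_2(b)=0; units ≡ 5, 7 (mod 8); ε·ε+αω+βω = 0·1+-4·0+0·1 ≡ 0  ⇒  (a,b)_2 = +1.
v=37: a=37^2·(≡7), b=37^0·(≡34) mod 37; (7|37)=+1, (34|37)=+1; (−1)^{2·0·18}·(+1)^0·(+1)^2 = +1.
v=17: a=17^3·(≡7), b=17^1·(≡1) mod 17; (7|17)=-1, (1|17)=+1; (−1)^{3·1·8}·(-1)^1·(+1)^3 = -1.
v=3: a=3^16·(≡2), b=3^8·(≡1) mod 3; (2|3)=-1, (1|3)=+1; (−1)^{16·8·1}·(-1)^8·(+1)^16 = +1.
v=23: a=23^-1·(≡17), b=23^-1·(≡3) mod 23; (17|23)=-1, (3|23)=+1; (−1)^{-1·-1·11}·(-1)^-1·(+1)^-1 = +1.
v=5: a=5^-2·(≡2), b=5^2·(≡2) mod 5; (2|5)=-1, (2|5)=-1; (−1)^{-2·2·2}·(-1)^2·(-1)^-2 = +1.
|Ram(6460493, 71065423)| = 4, even; anisotropic at {11, 13, 17, 41}.

[11, 13, 17, 41]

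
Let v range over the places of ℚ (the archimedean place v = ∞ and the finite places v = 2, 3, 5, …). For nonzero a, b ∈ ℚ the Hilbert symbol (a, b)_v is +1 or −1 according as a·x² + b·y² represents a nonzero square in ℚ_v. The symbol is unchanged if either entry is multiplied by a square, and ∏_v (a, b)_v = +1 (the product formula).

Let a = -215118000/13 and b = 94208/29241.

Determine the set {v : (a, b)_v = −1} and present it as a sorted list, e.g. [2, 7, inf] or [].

[5, 17, 23, 37]

(a, b) ≡ (-776815, 23) mod (ℚ^×)²; places V = {2, 3, 5, 13, 17, 19, 23, 37, ∞}.
(a,b)_3: α=2, u≡2; β=-4, v≡2 (mod 3); (2|3)=-1, (2|3)=-1; sign (−1)^0·-1^-4·-1^2 = +1.
(a,b)_13: α=-1, u≡7; β=0, v≡9 (mod 13); (7|13)=-1, (9|13)=+1; sign (−1)^0·-1^0·+1^-1 = +1.
(a,b)_17: α=1, u≡4; β=0, v≡11 (mod 17); (4|17)=+1, (11|17)=-1; sign (−1)^0·+1^0·-1^1 = -1.
(a,b)_23: α=0, u≡15; β=1, v≡6 (mod 23); (15|23)=-1, (6|23)=+1; sign (−1)^0·-1^1·+1^0 = -1.
(a,b)_2: α=4, β=12; u≡1, v≡7 (mod 8); ε(u)ε(v)=0·1, αω(v)=4·0, βω(u)=12·0; sum ≡ 0  ⇒  +1.
(a,b)_5: α=3, u≡2; β=0, v≡3 (mod 5); (2|5)=-1, (3|5)=-1; sign (−1)^0·-1^0·-1^3 = -1.
(a,b)_37: α=1, u≡11; β=0, v≡14 (mod 37); (11|37)=+1, (14|37)=-1; sign (−1)^0·+1^0·-1^1 = -1.
(a,b)_19: α=1, u≡15; β=-2, v≡5 (mod 19); (15|19)=-1, (5|19)=+1; sign (−1)^0·-1^-2·+1^1 = +1.
(a,b)_∞: sgn(-776815)=−, sgn(23)=+, so +1.
(-776815, 23 / ℚ) ramifies at {5, 17, 23, 37}: a division algebra.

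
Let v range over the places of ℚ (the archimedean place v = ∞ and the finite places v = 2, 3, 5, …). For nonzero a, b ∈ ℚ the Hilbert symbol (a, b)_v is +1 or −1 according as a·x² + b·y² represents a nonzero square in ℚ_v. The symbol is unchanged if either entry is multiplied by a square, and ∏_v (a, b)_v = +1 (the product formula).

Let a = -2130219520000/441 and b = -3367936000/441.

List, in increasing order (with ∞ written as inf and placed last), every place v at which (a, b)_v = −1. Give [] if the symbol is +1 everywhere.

(a, b) ≡ (-13, -32890) mod (ℚ^×)²; places V = {2, 3, 5, 7, 11, 13, 23, ∞}.
(a,b)_23: α=2, u≡5; β=1, v≡19 (mod 23); (5|23)=-1, (19|23)=-1; sign (−1)^0·-1^1·-1^2 = -1.
(a,b)_5: α=4, u≡3; β=3, v≡2 (mod 5); (3|5)=-1, (2|5)=-1; sign (−1)^0·-1^3·-1^4 = -1.
(a,b)_7: α=-2, u≡1; β=-2, v≡6 (mod 7); (1|7)=+1, (6|7)=-1; sign (−1)^0·+1^-2·-1^-2 = +1.
(a,b)_2: α=12, β=13; u≡3, v≡3 (mod 8); ε(u)ε(v)=1·1, αω(v)=12·1, βω(u)=13·1; sum ≡ 0  ⇒  +1.
(a,b)_∞: sgn(-13)=−, sgn(-32890)=−, so -1.
(a,b)_13: α=1, u≡10; β=1, v≡5 (mod 13); (10|13)=+1, (5|13)=-1; sign (−1)^0·+1^1·-1^1 = -1.
(a,b)_3: α=-2, u≡2; β=-2, v≡2 (mod 3); (2|3)=-1, (2|3)=-1; sign (−1)^0·-1^-2·-1^-2 = +1.
(a,b)_11: α=2, u≡5; β=1, v≡2 (mod 11); (5|11)=+1, (2|11)=-1; sign (−1)^0·+1^1·-1^2 = +1.
Ram(-13, -32890) = {5, 13, 23, ∞}; no ℚ_5-point on the conic.

[5, 13, 23, inf]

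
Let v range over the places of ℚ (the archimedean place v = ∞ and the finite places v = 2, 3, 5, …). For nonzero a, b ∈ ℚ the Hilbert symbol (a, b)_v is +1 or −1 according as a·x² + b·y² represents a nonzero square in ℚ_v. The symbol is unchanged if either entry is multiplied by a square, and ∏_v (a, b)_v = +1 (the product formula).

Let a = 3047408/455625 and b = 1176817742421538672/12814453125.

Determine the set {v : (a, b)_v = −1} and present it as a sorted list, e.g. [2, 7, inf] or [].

[2, 5, 31, 37]

Mod squares: a ≡ 23, b ≡ 232548515. Check v ∈ {∞, 2, 3, 5, 7, 13, 19, 23, 31, 37, 41, 43}.
v=23: a=23^1·(≡6), b=23^3·(≡22) mod 23; (6|23)=+1, (22|23)=-1; (−1)^{1·3·11}·(+1)^3·(-1)^1 = +1.
v=31: a=31^0·(≡6), b=31^1·(≡24) mod 31; (6|31)=-1, (24|31)=-1; (−1)^{0·1·15}·(-1)^1·(-1)^0 = -1.
v=43: a=43^0·(≡15), b=43^1·(≡23) mod 43; (15|43)=+1, (23|43)=+1; (−1)^{0·1·21}·(+1)^1·(+1)^0 = +1.
v=3: a=3^-6·(≡2), b=3^-8·(≡2) mod 3; (2|3)=-1, (2|3)=-1; (−1)^{-6·-8·1}·(-1)^-8·(-1)^-6 = +1.
v=13: a=13^2·(≡1), b=13^2·(≡9) mod 13; (1|13)=+1, (9|13)=+1; (−1)^{2·2·6}·(+1)^2·(+1)^2 = +1.
v=37: a=37^0·(≡2), b=37^1·(≡34) mod 37; (2|37)=-1, (34|37)=+1; (−1)^{0·1·18}·(-1)^1·(+1)^0 = -1.
v=7: a=7^2·(≡2), b=7^2·(≡3) mod 7; (2|7)=+1, (3|7)=-1; (−1)^{2·2·3}·(+1)^2·(-1)^2 = +1.
v=41: a=41^0·(≡5), b=41^1·(≡33) mod 41; (5|41)=+1, (33|41)=+1; (−1)^{0·1·20}·(+1)^1·(+1)^0 = +1.
v=5: a=5^-4·(≡2), b=5^-9·(≡2) mod 5; (2|5)=-1, (2|5)=-1; (−1)^{-4·-9·2}·(-1)^-9·(-1)^-4 = -1.
v=19: a=19^0·(≡11), b=19^2·(≡10) mod 19; (11|19)=+1, (10|19)=-1; (−1)^{0·2·9}·(+1)^2·(-1)^0 = +1.
v=∞: 23 > 0 and 232548515 > 0  ⇒  (a,b)_∞ = +1.
v=2: v_2(a)=4, v_2(b)=4; units ≡ 7, 3 (mod 8); ε·ε+αω+βω = 1·1+4·1+4·0 ≡ 1  ⇒  (a,b)_2 = -1.
Ram(23, 232548515) = {2, 5, 31, 37}; no ℚ_2-point on the conic.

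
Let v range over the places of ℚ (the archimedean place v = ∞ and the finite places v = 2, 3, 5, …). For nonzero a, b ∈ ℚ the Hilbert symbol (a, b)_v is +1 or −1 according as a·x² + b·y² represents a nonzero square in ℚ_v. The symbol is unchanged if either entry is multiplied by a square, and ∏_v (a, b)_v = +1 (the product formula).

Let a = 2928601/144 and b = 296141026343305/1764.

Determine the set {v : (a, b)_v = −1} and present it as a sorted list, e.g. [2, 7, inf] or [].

[13, 23, 31, 43]

Mod squares: a ≡ 17329, b ≡ 46345. Check v ∈ {∞, 2, 3, 5, 7, 11, 13, 23, 31, 43}.
v=13: a=13^3·(≡7), b=13^5·(≡4) mod 13; (7|13)=-1, (4|13)=+1; (−1)^{3·5·6}·(-1)^5·(+1)^3 = -1.
v=2: v_2(a)=-4, v_2(b)=-2; units ≡ 1, 1 (mod 8); ε·ε+αω+βω = 0·0+-4·0+-2·0 ≡ 0  ⇒  (a,b)_2 = +1.
v=7: a=7^0·(≡1), b=7^-2·(≡3) mod 7; (1|7)=+1, (3|7)=-1; (−1)^{0·-2·3}·(+1)^-2·(-1)^0 = +1.
v=∞: 17329 > 0 and 46345 > 0  ⇒  (a,b)_∞ = +1.
v=5: a=5^0·(≡4), b=5^1·(≡4) mod 5; (4|5)=+1, (4|5)=+1; (−1)^{0·1·2}·(+1)^1·(+1)^0 = +1.
v=31: a=31^1·(≡10), b=31^1·(≡5) mod 31; (10|31)=+1, (5|31)=+1; (−1)^{1·1·15}·(+1)^1·(+1)^1 = -1.
v=11: a=11^0·(≡5), b=11^2·(≡8) mod 11; (5|11)=+1, (8|11)=-1; (−1)^{0·2·5}·(+1)^2·(-1)^0 = +1.
v=3: a=3^-2·(≡1), b=3^-2·(≡1) mod 3; (1|3)=+1, (1|3)=+1; (−1)^{-2·-2·1}·(+1)^-2·(+1)^-2 = +1.
v=43: a=43^1·(≡14), b=43^2·(≡3) mod 43; (14|43)=+1, (3|43)=-1; (−1)^{1·2·21}·(+1)^2·(-1)^1 = -1.
v=23: a=23^0·(≡21), b=23^1·(≡11) mod 23; (21|23)=-1, (11|23)=-1; (−1)^{0·1·11}·(-1)^1·(-1)^0 = -1.
(17329, 46345 / ℚ) ramifies at {13, 23, 31, 43}: a division algebra.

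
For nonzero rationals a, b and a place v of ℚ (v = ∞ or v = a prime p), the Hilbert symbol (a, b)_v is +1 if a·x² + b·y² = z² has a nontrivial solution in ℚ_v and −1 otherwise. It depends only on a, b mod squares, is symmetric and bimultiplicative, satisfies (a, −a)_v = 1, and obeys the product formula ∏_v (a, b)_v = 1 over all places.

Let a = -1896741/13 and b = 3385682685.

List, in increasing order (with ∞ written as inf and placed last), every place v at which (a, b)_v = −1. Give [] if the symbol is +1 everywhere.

(a, b) ≡ (-55913, 26565) mod (ℚ^×)²; places V = {2, 3, 5, 7, 11, 13, 17, 23, ∞}.
(a,b)_11: α=1, u≡8; β=1, v≡7 (mod 11); (8|11)=-1, (7|11)=-1; sign (−1)^1·-1^1·-1^1 = -1.
(a,b)_13: α=-1, u≡11; β=0, v≡8 (mod 13); (11|13)=-1, (8|13)=-1; sign (−1)^0·-1^0·-1^-1 = -1.
(a,b)_3: α=2, u≡1; β=3, v≡2 (mod 3); (1|3)=+1, (2|3)=-1; sign (−1)^0·+1^3·-1^2 = +1.
(a,b)_5: α=0, u≡3; β=1, v≡2 (mod 5); (3|5)=-1, (2|5)=-1; sign (−1)^0·-1^1·-1^0 = -1.
(a,b)_17: α=1, u≡9; β=2, v≡6 (mod 17); (9|17)=+1, (6|17)=-1; sign (−1)^0·+1^2·-1^1 = -1.
(a,b)_23: α=1, u≡15; β=1, v≡7 (mod 23); (15|23)=-1, (7|23)=-1; sign (−1)^1·-1^1·-1^1 = -1.
(a,b)_2: α=0, β=0; u≡7, v≡5 (mod 8); ε(u)ε(v)=1·0, αω(v)=0·1, βω(u)=0·0; sum ≡ 0  ⇒  +1.
(a,b)_∞: sgn(-55913)=−, sgn(26565)=+, so +1.
(a,b)_7: α=2, u≡6; β=3, v≡4 (mod 7); (6|7)=-1, (4|7)=+1; sign (−1)^0·-1^3·+1^2 = -1.
|Ram(-55913, 26565)| = 6, even; anisotropic at {5, 7, 11, 13, 17, 23}.

[5, 7, 11, 13, 17, 23]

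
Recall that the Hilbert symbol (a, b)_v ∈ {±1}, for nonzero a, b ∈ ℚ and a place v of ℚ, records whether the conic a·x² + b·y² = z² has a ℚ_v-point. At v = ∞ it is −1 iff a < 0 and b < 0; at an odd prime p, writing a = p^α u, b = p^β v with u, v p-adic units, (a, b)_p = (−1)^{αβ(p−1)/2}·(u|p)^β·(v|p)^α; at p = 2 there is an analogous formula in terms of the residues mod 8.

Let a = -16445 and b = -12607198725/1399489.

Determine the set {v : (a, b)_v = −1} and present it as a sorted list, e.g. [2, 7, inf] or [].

[2, 11, 23, inf]

(a, b) ≡ (-16445, -14421) mod (ℚ^×)²; places V = {2, 3, 5, 7, 11, 13, 17, 19, 23, ∞}.
(a,b)_7: α=0, u≡5; β=-2, v≡5 (mod 7); (5|7)=-1, (5|7)=-1; sign (−1)^0·-1^-2·-1^0 = +1.
(a,b)_2: α=0, β=0; u≡3, v≡3 (mod 8); ε(u)ε(v)=1·1, αω(v)=0·1, βω(u)=0·1; sum ≡ 1  ⇒  -1.
(a,b)_13: α=1, u≡9; β=-4, v≡10 (mod 13); (9|13)=+1, (10|13)=+1; sign (−1)^0·+1^-4·+1^1 = +1.
(a,b)_23: α=1, u≡21; β=1, v≡21 (mod 23); (21|23)=-1, (21|23)=-1; sign (−1)^1·-1^1·-1^1 = -1.
(a,b)_3: α=0, u≡1; β=1, v≡2 (mod 3); (1|3)=+1, (2|3)=-1; sign (−1)^0·+1^1·-1^0 = +1.
(a,b)_11: α=1, u≡1; β=3, v≡5 (mod 11); (1|11)=+1, (5|11)=+1; sign (−1)^1·+1^3·+1^1 = -1.
(a,b)_17: α=0, u≡11; β=2, v≡6 (mod 17); (11|17)=-1, (6|17)=-1; sign (−1)^0·-1^2·-1^0 = +1.
(a,b)_19: α=0, u≡9; β=1, v≡9 (mod 19); (9|19)=+1, (9|19)=+1; sign (−1)^0·+1^1·+1^0 = +1.
(a,b)_5: α=1, u≡1; β=2, v≡4 (mod 5); (1|5)=+1, (4|5)=+1; sign (−1)^0·+1^2·+1^1 = +1.
(a,b)_∞: sgn(-16445)=−, sgn(-14421)=−, so -1.
(-16445, -14421 / ℚ) ramifies at {2, 11, 23, ∞}: a division algebra.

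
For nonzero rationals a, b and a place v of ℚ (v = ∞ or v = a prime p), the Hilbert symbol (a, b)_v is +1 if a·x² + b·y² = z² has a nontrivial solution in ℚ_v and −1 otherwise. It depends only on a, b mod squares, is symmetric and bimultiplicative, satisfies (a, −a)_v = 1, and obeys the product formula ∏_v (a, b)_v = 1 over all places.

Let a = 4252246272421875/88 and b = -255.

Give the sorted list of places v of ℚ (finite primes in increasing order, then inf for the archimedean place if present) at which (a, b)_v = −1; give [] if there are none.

(a, b) ≡ (770, -255) mod (ℚ^×)²; places V = {2, 3, 5, 7, 11, 13, 17, 19, ∞}.
(a,b)_5: α=7, u≡4; β=1, v≡4 (mod 5); (4|5)=+1, (4|5)=+1; sign (−1)^0·+1^1·+1^7 = +1.
(a,b)_11: α=-1, u≡3; β=0, v≡9 (mod 11); (3|11)=+1, (9|11)=+1; sign (−1)^0·+1^0·+1^-1 = +1.
(a,b)_2: α=-3, β=0; u≡1, v≡1 (mod 8); ε(u)ε(v)=0·0, αω(v)=-3·0, βω(u)=0·0; sum ≡ 0  ⇒  +1.
(a,b)_19: α=2, u≡18; β=0, v≡11 (mod 19); (18|19)=-1, (11|19)=+1; sign (−1)^0·-1^0·+1^2 = +1.
(a,b)_7: α=3, u≡6; β=0, v≡4 (mod 7); (6|7)=-1, (4|7)=+1; sign (−1)^0·-1^0·+1^3 = +1.
(a,b)_3: α=2, u≡2; β=1, v≡2 (mod 3); (2|3)=-1, (2|3)=-1; sign (−1)^0·-1^1·-1^2 = -1.
(a,b)_13: α=2, u≡1; β=0, v≡5 (mod 13); (1|13)=+1, (5|13)=-1; sign (−1)^0·+1^0·-1^2 = +1.
(a,b)_∞: sgn(770)=+, sgn(-255)=−, so +1.
(a,b)_17: α=2, u≡14; β=1, v≡2 (mod 17); (14|17)=-1, (2|17)=+1; sign (−1)^0·-1^1·+1^2 = -1.
Ram(770, -255) = {3, 17}; no ℚ_3-point on the conic.

[3, 17]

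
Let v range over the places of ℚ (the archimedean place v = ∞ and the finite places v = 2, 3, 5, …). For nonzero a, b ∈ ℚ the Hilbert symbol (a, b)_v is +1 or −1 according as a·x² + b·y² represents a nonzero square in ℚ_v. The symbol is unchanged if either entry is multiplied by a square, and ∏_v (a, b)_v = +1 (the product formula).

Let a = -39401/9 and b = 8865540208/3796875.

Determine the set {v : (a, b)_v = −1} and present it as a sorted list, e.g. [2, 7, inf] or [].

[]

(a, b) ≡ (-41, 21) mod (ℚ^×)²; places V = {2, 3, 5, 7, 31, 41, ∞}.
(a,b)_3: α=-2, u≡1; β=-5, v≡1 (mod 3); (1|3)=+1, (1|3)=+1; sign (−1)^0·+1^-5·+1^-2 = +1.
(a,b)_5: α=0, u≡1; β=-6, v≡1 (mod 5); (1|5)=+1, (1|5)=+1; sign (−1)^0·+1^-6·+1^0 = +1.
(a,b)_7: α=0, u≡1; β=3, v≡5 (mod 7); (1|7)=+1, (5|7)=-1; sign (−1)^0·+1^3·-1^0 = +1.
(a,b)_∞: sgn(-41)=−, sgn(21)=+, so +1.
(a,b)_41: α=1, u≡39; β=2, v≡9 (mod 41); (39|41)=+1, (9|41)=+1; sign (−1)^0·+1^2·+1^1 = +1.
(a,b)_2: α=0, β=4; u≡7, v≡5 (mod 8); ε(u)ε(v)=1·0, αω(v)=0·1, βω(u)=4·0; sum ≡ 0  ⇒  +1.
(a,b)_31: α=2, u≡23; β=2, v≡11 (mod 31); (23|31)=-1, (11|31)=-1; sign (−1)^0·-1^2·-1^2 = +1.
Every local symbol is +1, so the conic -41·x² + 21·y² = z² has ℚ_v-points for all v and hence a ℚ-point; (a, b / ℚ) ≅ M_2(ℚ).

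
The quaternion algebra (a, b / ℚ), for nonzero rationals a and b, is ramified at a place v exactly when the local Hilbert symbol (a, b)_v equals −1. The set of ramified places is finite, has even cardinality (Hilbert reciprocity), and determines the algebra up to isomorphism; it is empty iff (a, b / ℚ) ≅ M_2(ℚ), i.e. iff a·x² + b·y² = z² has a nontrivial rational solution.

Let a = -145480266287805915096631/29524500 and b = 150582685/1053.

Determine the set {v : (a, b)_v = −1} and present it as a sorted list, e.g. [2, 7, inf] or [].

(a, b) ≡ (-12155, 1105) mod (ℚ^×)²; places V = {2, 3, 5, 7, 11, 13, 17, ∞}.
(a,b)_5: α=-3, u≡4; β=1, v≡4 (mod 5); (4|5)=+1, (4|5)=+1; sign (−1)^0·+1^1·+1^-3 = +1.
(a,b)_2: α=-2, β=0; u≡5, v≡1 (mod 8); ε(u)ε(v)=0·0, αω(v)=-2·0, βω(u)=0·1; sum ≡ 0  ⇒  +1.
(a,b)_17: α=7, u≡2; β=1, v≡11 (mod 17); (2|17)=+1, (11|17)=-1; sign (−1)^0·+1^1·-1^7 = -1.
(a,b)_7: α=2, u≡1; β=0, v≡5 (mod 7); (1|7)=+1, (5|7)=-1; sign (−1)^0·+1^0·-1^2 = +1.
(a,b)_13: α=5, u≡10; β=-1, v≡2 (mod 13); (10|13)=+1, (2|13)=-1; sign (−1)^0·+1^-1·-1^5 = -1.
(a,b)_3: α=-10, u≡1; β=-4, v≡1 (mod 3); (1|3)=+1, (1|3)=+1; sign (−1)^0·+1^-4·+1^-10 = +1.
(a,b)_11: α=7, u≡8; β=6, v≡1 (mod 11); (8|11)=-1, (1|11)=+1; sign (−1)^0·-1^6·+1^7 = +1.
(a,b)_∞: sgn(-12155)=−, sgn(1105)=+, so +1.
(-12155, 1105 / ℚ) ramifies at {13, 17}: a division algebra.

[13, 17]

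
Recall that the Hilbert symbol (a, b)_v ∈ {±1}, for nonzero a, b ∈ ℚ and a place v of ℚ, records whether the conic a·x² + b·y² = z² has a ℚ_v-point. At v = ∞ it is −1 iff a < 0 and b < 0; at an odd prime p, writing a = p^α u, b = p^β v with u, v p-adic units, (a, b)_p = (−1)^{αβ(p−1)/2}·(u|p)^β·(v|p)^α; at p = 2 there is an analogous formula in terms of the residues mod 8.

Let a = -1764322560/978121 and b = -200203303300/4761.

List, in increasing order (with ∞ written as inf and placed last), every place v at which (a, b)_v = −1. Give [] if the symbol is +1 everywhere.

[2, 5, 11, 13, 17, inf]

(a, b) ≡ (-85085, -17017) mod (ℚ^×)²; places V = {2, 3, 5, 7, 11, 13, 17, 23, 43, ∞}.
(a,b)_11: α=1, u≡9; β=1, v≡3 (mod 11); (9|11)=+1, (3|11)=+1; sign (−1)^1·+1^1·+1^1 = -1.
(a,b)_5: α=1, u≡3; β=2, v≡3 (mod 5); (3|5)=-1, (3|5)=-1; sign (−1)^0·-1^2·-1^1 = -1.
(a,b)_3: α=4, u≡1; β=-2, v≡2 (mod 3); (1|3)=+1, (2|3)=-1; sign (−1)^0·+1^-2·-1^4 = +1.
(a,b)_2: α=8, β=2; u≡3, v≡7 (mod 8); ε(u)ε(v)=1·1, αω(v)=8·0, βω(u)=2·1; sum ≡ 1  ⇒  -1.
(a,b)_∞: sgn(-85085)=−, sgn(-17017)=−, so -1.
(a,b)_43: α=-2, u≡39; β=0, v≡23 (mod 43); (39|43)=-1, (23|43)=+1; sign (−1)^0·-1^0·+1^-2 = +1.
(a,b)_17: α=1, u≡5; β=1, v≡15 (mod 17); (5|17)=-1, (15|17)=+1; sign (−1)^0·-1^1·+1^1 = -1.
(a,b)_23: α=-2, u≡14; β=-2, v≡3 (mod 23); (14|23)=-1, (3|23)=+1; sign (−1)^0·-1^-2·+1^-2 = +1.
(a,b)_7: α=1, u≡2; β=7, v≡3 (mod 7); (2|7)=+1, (3|7)=-1; sign (−1)^1·+1^7·-1^1 = +1.
(a,b)_13: α=1, u≡7; β=1, v≡1 (mod 13); (7|13)=-1, (1|13)=+1; sign (−1)^0·-1^1·+1^1 = -1.
(-85085, -17017 / ℚ) ramifies at {2, 5, 11, 13, 17, ∞}: a division algebra.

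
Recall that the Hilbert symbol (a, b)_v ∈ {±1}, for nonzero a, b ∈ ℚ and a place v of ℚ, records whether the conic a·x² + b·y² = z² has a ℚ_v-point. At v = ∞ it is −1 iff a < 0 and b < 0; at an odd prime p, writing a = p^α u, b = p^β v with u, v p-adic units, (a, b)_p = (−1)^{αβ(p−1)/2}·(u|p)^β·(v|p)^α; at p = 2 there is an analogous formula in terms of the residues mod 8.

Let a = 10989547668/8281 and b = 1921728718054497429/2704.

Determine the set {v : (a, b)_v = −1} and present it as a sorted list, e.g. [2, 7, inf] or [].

(a, b) ≡ (280317, 177057789) mod (ℚ^×)²; places V = {2, 3, 7, 11, 13, 19, 29, 41, 43, 47, 53, ∞}.
(a,b)_13: α=-2, u≡6; β=-2, v≡4 (mod 13); (6|13)=-1, (4|13)=+1; sign (−1)^0·-1^-2·+1^-2 = +1.
(a,b)_29: α=0, u≡21; β=1, v≡28 (mod 29); (21|29)=-1, (28|29)=+1; sign (−1)^0·-1^1·+1^0 = -1.
(a,b)_3: α=5, u≡1; β=3, v≡2 (mod 3); (1|3)=+1, (2|3)=-1; sign (−1)^1·+1^3·-1^5 = +1.
(a,b)_11: α=2, u≡1; β=4, v≡7 (mod 11); (1|11)=+1, (7|11)=-1; sign (−1)^0·+1^4·-1^2 = +1.
(a,b)_2: α=2, β=-4; u≡5, v≡5 (mod 8); ε(u)ε(v)=0·0, αω(v)=2·1, βω(u)=-4·1; sum ≡ 0  ⇒  +1.
(a,b)_41: α=1, u≡39; β=2, v≡7 (mod 41); (39|41)=+1, (7|41)=-1; sign (−1)^0·+1^2·-1^1 = -1.
(a,b)_53: α=1, u≡38; β=1, v≡37 (mod 53); (38|53)=+1, (37|53)=+1; sign (−1)^0·+1^1·+1^1 = +1.
(a,b)_7: α=-2, u≡1; β=2, v≡3 (mod 7); (1|7)=+1, (3|7)=-1; sign (−1)^0·+1^2·-1^-2 = +1.
(a,b)_47: α=0, u≡6; β=1, v≡29 (mod 47); (6|47)=+1, (29|47)=-1; sign (−1)^0·+1^1·-1^0 = +1.
(a,b)_19: α=0, u≡2; β=1, v≡2 (mod 19); (2|19)=-1, (2|19)=-1; sign (−1)^0·-1^1·-1^0 = -1.
(a,b)_∞: sgn(280317)=+, sgn(177057789)=+, so +1.
(a,b)_43: α=1, u≡3; β=1, v≡33 (mod 43); (3|43)=-1, (33|43)=-1; sign (−1)^1·-1^1·-1^1 = -1.
(280317, 177057789 / ℚ) ramifies at {19, 29, 41, 43}: a division algebra.

[19, 29, 41, 43]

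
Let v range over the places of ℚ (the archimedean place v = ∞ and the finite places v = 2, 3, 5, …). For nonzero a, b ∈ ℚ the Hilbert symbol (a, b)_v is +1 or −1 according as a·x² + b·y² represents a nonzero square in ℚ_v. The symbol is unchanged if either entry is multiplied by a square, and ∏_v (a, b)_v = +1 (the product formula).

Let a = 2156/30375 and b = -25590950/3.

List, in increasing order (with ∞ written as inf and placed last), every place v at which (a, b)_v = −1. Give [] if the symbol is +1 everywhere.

(a, b) ≡ (165, -10626) mod (ℚ^×)²; places V = {2, 3, 5, 7, 11, 17, 23, ∞}.
(a,b)_3: α=-5, u≡1; β=-1, v≡1 (mod 3); (1|3)=+1, (1|3)=+1; sign (−1)^1·+1^-1·+1^-5 = -1.
(a,b)_∞: sgn(165)=+, sgn(-10626)=−, so +1.
(a,b)_7: α=2, u≡1; β=1, v≡4 (mod 7); (1|7)=+1, (4|7)=+1; sign (−1)^0·+1^1·+1^2 = +1.
(a,b)_5: α=-3, u≡2; β=2, v≡4 (mod 5); (2|5)=-1, (4|5)=+1; sign (−1)^0·-1^2·+1^-3 = +1.
(a,b)_23: α=0, u≡18; β=1, v≡7 (mod 23); (18|23)=+1, (7|23)=-1; sign (−1)^0·+1^1·-1^0 = +1.
(a,b)_2: α=2, β=1; u≡5, v≡7 (mod 8); ε(u)ε(v)=0·1, αω(v)=2·0, βω(u)=1·1; sum ≡ 1  ⇒  -1.
(a,b)_17: α=0, u≡5; β=2, v≡1 (mod 17); (5|17)=-1, (1|17)=+1; sign (−1)^0·-1^2·+1^0 = +1.
(a,b)_11: α=1, u≡5; β=1, v≡2 (mod 11); (5|11)=+1, (2|11)=-1; sign (−1)^1·+1^1·-1^1 = +1.
Ram(165, -10626) = {2, 3}; no ℚ_2-point on the conic.

[2, 3]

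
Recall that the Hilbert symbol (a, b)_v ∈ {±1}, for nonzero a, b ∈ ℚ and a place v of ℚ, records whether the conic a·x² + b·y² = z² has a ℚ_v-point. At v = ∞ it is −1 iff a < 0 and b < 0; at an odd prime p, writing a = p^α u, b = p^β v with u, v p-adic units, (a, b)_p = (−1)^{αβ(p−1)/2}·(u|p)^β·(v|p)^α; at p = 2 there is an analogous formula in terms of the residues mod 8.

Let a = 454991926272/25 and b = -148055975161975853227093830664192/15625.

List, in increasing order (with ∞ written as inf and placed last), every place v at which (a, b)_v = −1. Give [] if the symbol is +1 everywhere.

[3, 19, 29, 31]

(a, b) ≡ (528333, -392863) mod (ℚ^×)²; places V = {2, 3, 5, 13, 19, 23, 29, 31, ∞}.
(a,b)_31: α=1, u≡15; β=3, v≡3 (mod 31); (15|31)=-1, (3|31)=-1; sign (−1)^1·-1^3·-1^1 = -1.
(a,b)_19: α=1, u≡15; β=3, v≡8 (mod 19); (15|19)=-1, (8|19)=-1; sign (−1)^1·-1^3·-1^1 = -1.
(a,b)_3: α=1, u≡2; β=0, v≡2 (mod 3); (2|3)=-1, (2|3)=-1; sign (−1)^0·-1^0·-1^1 = -1.
(a,b)_2: α=10, β=34; u≡5, v≡1 (mod 8); ε(u)ε(v)=0·0, αω(v)=10·0, βω(u)=34·1; sum ≡ 0  ⇒  +1.
(a,b)_23: α=1, u≡15; β=3, v≡18 (mod 23); (15|23)=-1, (18|23)=+1; sign (−1)^1·-1^3·+1^1 = +1.
(a,b)_13: α=1, u≡3; β=2, v≡12 (mod 13); (3|13)=+1, (12|13)=+1; sign (−1)^0·+1^2·+1^1 = +1.
(a,b)_5: α=-2, u≡2; β=-6, v≡3 (mod 5); (2|5)=-1, (3|5)=-1; sign (−1)^0·-1^-6·-1^-2 = +1.
(a,b)_29: α=2, u≡26; β=5, v≡28 (mod 29); (26|29)=-1, (28|29)=+1; sign (−1)^0·-1^5·+1^2 = -1.
(a,b)_∞: sgn(528333)=+, sgn(-392863)=−, so +1.
|Ram(528333, -392863)| = 4, even; anisotropic at {3, 19, 29, 31}.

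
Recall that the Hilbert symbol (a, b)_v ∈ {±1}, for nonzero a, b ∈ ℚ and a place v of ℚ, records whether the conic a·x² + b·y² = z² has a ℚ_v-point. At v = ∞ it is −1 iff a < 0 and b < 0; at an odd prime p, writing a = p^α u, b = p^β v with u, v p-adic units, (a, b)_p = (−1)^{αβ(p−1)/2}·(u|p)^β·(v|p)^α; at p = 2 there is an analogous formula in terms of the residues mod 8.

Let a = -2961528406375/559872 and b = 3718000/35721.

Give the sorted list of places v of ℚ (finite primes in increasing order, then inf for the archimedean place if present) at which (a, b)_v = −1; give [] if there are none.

[2, 5, 7, 11]

Mod squares: a ≡ -45885, b ≡ 55. Check v ∈ {∞, 2, 3, 5, 7, 11, 13, 19, 23}.
v=3: a=3^-7·(≡2), b=3^-6·(≡1) mod 3; (2|3)=-1, (1|3)=+1; (−1)^{-7·-6·1}·(-1)^-6·(+1)^-7 = +1.
v=2: v_2(a)=-8, v_2(b)=4; units ≡ 3, 7 (mod 8); ε·ε+αω+βω = 1·1+-8·0+4·1 ≡ 1  ⇒  (a,b)_2 = -1.
v=13: a=13^0·(≡7), b=13^2·(≡3) mod 13; (7|13)=-1, (3|13)=+1; (−1)^{0·2·6}·(-1)^2·(+1)^0 = +1.
v=5: a=5^3·(≡2), b=5^3·(≡4) mod 5; (2|5)=-1, (4|5)=+1; (−1)^{3·3·2}·(-1)^3·(+1)^3 = -1.
v=23: a=23^3·(≡1), b=23^0·(≡2) mod 23; (1|23)=+1, (2|23)=+1; (−1)^{3·0·11}·(+1)^0·(+1)^3 = +1.
v=11: a=11^4·(≡8), b=11^1·(≡9) mod 11; (8|11)=-1, (9|11)=+1; (−1)^{4·1·5}·(-1)^1·(+1)^4 = -1.
v=19: a=19^1·(≡1), b=19^0·(≡4) mod 19; (1|19)=+1, (4|19)=+1; (−1)^{1·0·9}·(+1)^0·(+1)^1 = +1.
v=∞: -45885 < 0 and 55 > 0  ⇒  (a,b)_∞ = +1.
v=7: a=7^1·(≡4), b=7^-2·(≡6) mod 7; (4|7)=+1, (6|7)=-1; (−1)^{1·-2·3}·(+1)^-2·(-1)^1 = -1.
|Ram(-45885, 55)| = 4, even; anisotropic at {2, 5, 7, 11}.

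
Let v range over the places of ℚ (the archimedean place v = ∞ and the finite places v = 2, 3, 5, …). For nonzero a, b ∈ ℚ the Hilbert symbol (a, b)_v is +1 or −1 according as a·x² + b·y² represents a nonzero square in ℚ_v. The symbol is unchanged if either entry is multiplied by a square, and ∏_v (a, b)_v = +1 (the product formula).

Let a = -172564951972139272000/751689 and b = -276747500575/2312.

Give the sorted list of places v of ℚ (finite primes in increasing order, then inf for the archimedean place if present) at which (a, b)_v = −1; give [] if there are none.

Mod squares: a ≡ -28405, b ≡ -14. Check v ∈ {∞, 2, 3, 5, 7, 13, 17, 19, 23}.
v=19: a=19^3·(≡1), b=19^2·(≡6) mod 19; (1|19)=+1, (6|19)=+1; (−1)^{3·2·9}·(+1)^2·(+1)^3 = +1.
v=13: a=13^3·(≡4), b=13^2·(≡9) mod 13; (4|13)=+1, (9|13)=+1; (−1)^{3·2·6}·(+1)^2·(+1)^3 = +1.
v=5: a=5^3·(≡1), b=5^2·(≡1) mod 5; (1|5)=+1, (1|5)=+1; (−1)^{3·2·2}·(+1)^2·(+1)^3 = +1.
v=3: a=3^-2·(≡2), b=3^0·(≡1) mod 3; (2|3)=-1, (1|3)=+1; (−1)^{-2·0·1}·(-1)^0·(+1)^-2 = +1.
v=17: a=17^-4·(≡2), b=17^-2·(≡7) mod 17; (2|17)=+1, (7|17)=-1; (−1)^{-4·-2·8}·(+1)^-2·(-1)^-4 = +1.
v=2: v_2(a)=6, v_2(b)=-3; units ≡ 3, 1 (mod 8); ε·ε+αω+βω = 1·0+6·0+-3·1 ≡ 1  ⇒  (a,b)_2 = -1.
v=23: a=23^3·(≡21), b=23^2·(≡12) mod 23; (21|23)=-1, (12|23)=+1; (−1)^{3·2·11}·(-1)^2·(+1)^3 = +1.
v=7: a=7^6·(≡1), b=7^3·(≡3) mod 7; (1|7)=+1, (3|7)=-1; (−1)^{6·3·3}·(+1)^3·(-1)^6 = +1.
v=∞: -28405 < 0 and -14 < 0  ⇒  (a,b)_∞ = -1.
|Ram(-28405, -14)| = 2, even; anisotropic at {2, ∞}.

[2, inf]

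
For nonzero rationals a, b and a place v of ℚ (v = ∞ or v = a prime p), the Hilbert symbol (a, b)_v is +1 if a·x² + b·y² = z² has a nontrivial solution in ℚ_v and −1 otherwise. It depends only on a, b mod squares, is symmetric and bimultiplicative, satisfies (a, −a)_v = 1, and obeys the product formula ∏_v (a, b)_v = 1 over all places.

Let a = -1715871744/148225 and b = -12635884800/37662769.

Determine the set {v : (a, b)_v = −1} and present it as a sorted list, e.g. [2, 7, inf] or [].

Mod squares: a ≡ -34, b ≡ -37. Check v ∈ {∞, 2, 3, 5, 7, 11, 17, 19, 37}.
v=2: v_2(a)=13, v_2(b)=8; units ≡ 7, 3 (mod 8); ε·ε+αω+βω = 1·1+13·1+8·0 ≡ 0  ⇒  (a,b)_2 = +1.
v=3: a=3^2·(≡2), b=3^2·(≡2) mod 3; (2|3)=-1, (2|3)=-1; (−1)^{2·2·1}·(-1)^2·(-1)^2 = +1.
v=17: a=17^1·(≡13), b=17^-2·(≡3) mod 17; (13|17)=+1, (3|17)=-1; (−1)^{1·-2·8}·(+1)^-2·(-1)^1 = -1.
v=37: a=37^2·(≡12), b=37^1·(≡21) mod 37; (12|37)=+1, (21|37)=+1; (−1)^{2·1·18}·(+1)^1·(+1)^2 = +1.
v=∞: -34 < 0 and -37 < 0  ⇒  (a,b)_∞ = -1.
v=19: a=19^0·(≡9), b=19^-4·(≡17) mod 19; (9|19)=+1, (17|19)=+1; (−1)^{0·-4·9}·(+1)^-4·(+1)^0 = +1.
v=11: a=11^-2·(≡10), b=11^2·(≡8) mod 11; (10|11)=-1, (8|11)=-1; (−1)^{-2·2·5}·(-1)^2·(-1)^-2 = +1.
v=7: a=7^-2·(≡1), b=7^2·(≡3) mod 7; (1|7)=+1, (3|7)=-1; (−1)^{-2·2·3}·(+1)^2·(-1)^-2 = +1.
v=5: a=5^-2·(≡4), b=5^2·(≡2) mod 5; (4|5)=+1, (2|5)=-1; (−1)^{-2·2·2}·(+1)^2·(-1)^-2 = +1.
(-34, -37 / ℚ) ramifies at {17, ∞}: a division algebra.

[17, inf]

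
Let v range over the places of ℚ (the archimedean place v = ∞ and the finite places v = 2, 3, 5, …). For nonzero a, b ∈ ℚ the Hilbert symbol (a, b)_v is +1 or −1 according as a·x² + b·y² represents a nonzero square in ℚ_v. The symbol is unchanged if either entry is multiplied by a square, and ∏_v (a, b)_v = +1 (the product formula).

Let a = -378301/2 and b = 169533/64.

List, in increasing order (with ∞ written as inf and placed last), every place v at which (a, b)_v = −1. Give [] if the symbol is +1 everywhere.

Mod squares: a ≡ -2618, b ≡ 2093. Check v ∈ {∞, 2, 3, 7, 11, 13, 17, 23}.
v=11: a=11^1·(≡3), b=11^0·(≡5) mod 11; (3|11)=+1, (5|11)=+1; (−1)^{1·0·5}·(+1)^0·(+1)^1 = +1.
v=2: v_2(a)=-1, v_2(b)=-6; units ≡ 3, 5 (mod 8); ε·ε+αω+βω = 1·0+-1·1+-6·1 ≡ 1  ⇒  (a,b)_2 = -1.
v=∞: -2618 < 0 and 2093 > 0  ⇒  (a,b)_∞ = +1.
v=13: a=13^0·(≡6), b=13^1·(≡11) mod 13; (6|13)=-1, (11|13)=-1; (−1)^{0·1·6}·(-1)^1·(-1)^0 = -1.
v=17: a=17^3·(≡4), b=17^0·(≡2) mod 17; (4|17)=+1, (2|17)=+1; (−1)^{3·0·8}·(+1)^0·(+1)^3 = +1.
v=7: a=7^1·(≡2), b=7^1·(≡6) mod 7; (2|7)=+1, (6|7)=-1; (−1)^{1·1·3}·(+1)^1·(-1)^1 = +1.
v=3: a=3^0·(≡1), b=3^4·(≡2) mod 3; (1|3)=+1, (2|3)=-1; (−1)^{0·4·1}·(+1)^4·(-1)^0 = +1.
v=23: a=23^0·(≡13), b=23^1·(≡7) mod 23; (13|23)=+1, (7|23)=-1; (−1)^{0·1·11}·(+1)^1·(-1)^0 = +1.
(-2618, 2093 / ℚ) ramifies at {2, 13}: a division algebra.

[2, 13]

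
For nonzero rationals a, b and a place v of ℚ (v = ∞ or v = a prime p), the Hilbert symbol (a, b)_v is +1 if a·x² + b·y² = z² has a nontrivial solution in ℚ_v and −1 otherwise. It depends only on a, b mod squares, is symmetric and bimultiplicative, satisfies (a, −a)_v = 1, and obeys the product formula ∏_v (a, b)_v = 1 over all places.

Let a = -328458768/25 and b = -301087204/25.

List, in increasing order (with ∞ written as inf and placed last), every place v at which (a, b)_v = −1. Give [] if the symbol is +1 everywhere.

(a, b) ≡ (-20528673, -622081) mod (ℚ^×)²; places V = {2, 3, 5, 11, 17, 23, 37, 43, ∞}.
(a,b)_23: α=1, u≡11; β=1, v≡12 (mod 23); (11|23)=-1, (12|23)=+1; sign (−1)^1·-1^1·+1^1 = +1.
(a,b)_5: α=-2, u≡2; β=-2, v≡1 (mod 5); (2|5)=-1, (1|5)=+1; sign (−1)^0·-1^-2·+1^-2 = +1.
(a,b)_37: α=1, u≡31; β=1, v≡13 (mod 37); (31|37)=-1, (13|37)=-1; sign (−1)^0·-1^1·-1^1 = +1.
(a,b)_∞: sgn(-20528673)=−, sgn(-622081)=−, so -1.
(a,b)_3: α=1, u≡1; β=0, v≡2 (mod 3); (1|3)=+1, (2|3)=-1; sign (−1)^0·+1^0·-1^1 = -1.
(a,b)_17: α=1, u≡1; β=1, v≡8 (mod 17); (1|17)=+1, (8|17)=+1; sign (−1)^0·+1^1·+1^1 = +1.
(a,b)_43: α=1, u≡27; β=1, v≡14 (mod 43); (27|43)=-1, (14|43)=+1; sign (−1)^1·-1^1·+1^1 = +1.
(a,b)_2: α=4, β=2; u≡7, v≡7 (mod 8); ε(u)ε(v)=1·1, αω(v)=4·0, βω(u)=2·0; sum ≡ 1  ⇒  -1.
(a,b)_11: α=1, u≡10; β=2, v≡10 (mod 11); (10|11)=-1, (10|11)=-1; sign (−1)^0·-1^2·-1^1 = -1.
Ram(-20528673, -622081) = {2, 3, 11, ∞}; no ℚ_2-point on the conic.

[2, 3, 11, inf]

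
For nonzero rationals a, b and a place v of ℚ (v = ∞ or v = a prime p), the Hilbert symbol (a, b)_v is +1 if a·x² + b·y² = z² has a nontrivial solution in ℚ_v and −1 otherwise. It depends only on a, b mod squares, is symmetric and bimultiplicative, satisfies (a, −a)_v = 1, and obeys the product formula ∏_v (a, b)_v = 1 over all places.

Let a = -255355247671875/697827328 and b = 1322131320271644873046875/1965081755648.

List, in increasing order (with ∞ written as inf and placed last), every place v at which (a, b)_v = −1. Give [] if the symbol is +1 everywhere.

[5, 11]

Mod squares: a ≡ -1122, b ≡ 6630. Check v ∈ {∞, 2, 3, 5, 7, 11, 13, 17}.
v=17: a=17^3·(≡16), b=17^5·(≡2) mod 17; (16|17)=+1, (2|17)=+1; (−1)^{3·5·8}·(+1)^5·(+1)^3 = +1.
v=3: a=3^9·(≡1), b=3^11·(≡2) mod 3; (1|3)=+1, (2|3)=-1; (−1)^{9·11·1}·(+1)^11·(-1)^9 = +1.
v=11: a=11^-3·(≡2), b=11^-4·(≡7) mod 11; (2|11)=-1, (7|11)=-1; (−1)^{-3·-4·5}·(-1)^-4·(-1)^-3 = -1.
v=7: a=7^0·(≡3), b=7^2·(≡4) mod 7; (3|7)=-1, (4|7)=+1; (−1)^{0·2·3}·(-1)^2·(+1)^0 = +1.
v=5: a=5^6·(≡3), b=5^11·(≡4) mod 5; (3|5)=-1, (4|5)=+1; (−1)^{6·11·2}·(-1)^11·(+1)^6 = -1.
v=2: v_2(a)=-19, v_2(b)=-27; units ≡ 7, 3 (mod 8); ε·ε+αω+βω = 1·1+-19·1+-27·0 ≡ 0  ⇒  (a,b)_2 = +1.
v=13: a=13^2·(≡4), b=13^3·(≡1) mod 13; (4|13)=+1, (1|13)=+1; (−1)^{2·3·6}·(+1)^3·(+1)^2 = +1.
v=∞: -1122 < 0 and 6630 > 0  ⇒  (a,b)_∞ = +1.
Ram(-1122, 6630) = {5, 11}; no ℚ_5-point on the conic.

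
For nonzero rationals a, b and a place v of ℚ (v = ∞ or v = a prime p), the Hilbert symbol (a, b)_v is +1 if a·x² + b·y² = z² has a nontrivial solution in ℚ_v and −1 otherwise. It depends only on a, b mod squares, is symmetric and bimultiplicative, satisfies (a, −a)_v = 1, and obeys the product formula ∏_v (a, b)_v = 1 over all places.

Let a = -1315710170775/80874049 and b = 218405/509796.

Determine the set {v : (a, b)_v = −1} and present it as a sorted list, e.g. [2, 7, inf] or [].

[3, 13]

(a, b) ≡ (-8151, 5) mod (ℚ^×)²; places V = {2, 3, 5, 7, 11, 13, 17, 19, 23, ∞}.
(a,b)_3: α=3, u≡1; β=-2, v≡2 (mod 3); (1|3)=+1, (2|3)=-1; sign (−1)^0·+1^-2·-1^3 = -1.
(a,b)_19: α=1, u≡8; β=2, v≡5 (mod 19); (8|19)=-1, (5|19)=+1; sign (−1)^0·-1^2·+1^1 = +1.
(a,b)_13: α=1, u≡12; β=0, v≡5 (mod 13); (12|13)=+1, (5|13)=-1; sign (−1)^0·+1^0·-1^1 = -1.
(a,b)_7: α=2, u≡4; β=-2, v≡6 (mod 7); (4|7)=+1, (6|7)=-1; sign (−1)^0·+1^-2·-1^2 = +1.
(a,b)_5: α=2, u≡1; β=1, v≡1 (mod 5); (1|5)=+1, (1|5)=+1; sign (−1)^0·+1^1·+1^2 = +1.
(a,b)_11: α=5, u≡7; β=2, v≡1 (mod 11); (7|11)=-1, (1|11)=+1; sign (−1)^0·-1^2·+1^5 = +1.
(a,b)_23: α=-4, u≡20; β=0, v≡20 (mod 23); (20|23)=-1, (20|23)=-1; sign (−1)^0·-1^0·-1^-4 = +1.
(a,b)_17: α=-2, u≡13; β=-2, v≡7 (mod 17); (13|17)=+1, (7|17)=-1; sign (−1)^0·+1^-2·-1^-2 = +1.
(a,b)_2: α=0, β=-2; u≡1, v≡5 (mod 8); ε(u)ε(v)=0·0, αω(v)=0·1, βω(u)=-2·0; sum ≡ 0  ⇒  +1.
(a,b)_∞: sgn(-8151)=−, sgn(5)=+, so +1.
|Ram(-8151, 5)| = 2, even; anisotropic at {3, 13}.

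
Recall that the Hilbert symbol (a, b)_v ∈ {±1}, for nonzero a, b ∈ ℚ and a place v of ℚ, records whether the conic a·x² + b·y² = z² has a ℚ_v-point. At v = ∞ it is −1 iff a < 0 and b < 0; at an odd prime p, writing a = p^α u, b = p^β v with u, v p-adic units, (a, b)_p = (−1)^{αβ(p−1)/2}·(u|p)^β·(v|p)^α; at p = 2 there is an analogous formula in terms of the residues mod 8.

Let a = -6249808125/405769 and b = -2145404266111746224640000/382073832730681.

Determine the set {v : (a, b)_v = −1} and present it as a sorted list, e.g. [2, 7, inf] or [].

[2, inf]

Mod squares: a ≡ -13717, b ≡ -29. Check v ∈ {∞, 2, 3, 5, 7, 11, 13, 17, 29, 31, 41, 43}.
v=∞: -13717 < 0 and -29 < 0  ⇒  (a,b)_∞ = -1.
v=5: a=5^4·(≡3), b=5^4·(≡1) mod 5; (3|5)=-1, (1|5)=+1; (−1)^{4·4·2}·(-1)^4·(+1)^4 = +1.
v=13: a=13^-2·(≡7), b=13^-6·(≡10) mod 13; (7|13)=-1, (10|13)=+1; (−1)^{-2·-6·6}·(-1)^-6·(+1)^-2 = +1.
v=3: a=3^6·(≡2), b=3^12·(≡1) mod 3; (2|3)=-1, (1|3)=+1; (−1)^{6·12·1}·(-1)^12·(+1)^6 = +1.
v=31: a=31^0·(≡4), b=31^-2·(≡25) mod 31; (4|31)=+1, (25|31)=+1; (−1)^{0·-2·15}·(+1)^-2·(+1)^0 = +1.
v=29: a=29^1·(≡4), b=29^3·(≡16) mod 29; (4|29)=+1, (16|29)=+1; (−1)^{1·3·14}·(+1)^3·(+1)^1 = +1.
v=43: a=43^1·(≡21), b=43^2·(≡17) mod 43; (21|43)=+1, (17|43)=+1; (−1)^{1·2·21}·(+1)^2·(+1)^1 = +1.
v=11: a=11^1·(≡2), b=11^2·(≡1) mod 11; (2|11)=-1, (1|11)=+1; (−1)^{1·2·5}·(-1)^2·(+1)^1 = +1.
v=17: a=17^0·(≡13), b=17^2·(≡10) mod 17; (13|17)=+1, (10|17)=-1; (−1)^{0·2·8}·(+1)^2·(-1)^0 = +1.
v=41: a=41^0·(≡18), b=41^-2·(≡14) mod 41; (18|41)=+1, (14|41)=-1; (−1)^{0·-2·20}·(+1)^-2·(-1)^0 = +1.
v=7: a=7^-4·(≡6), b=7^-2·(≡3) mod 7; (6|7)=-1, (3|7)=-1; (−1)^{-4·-2·3}·(-1)^-2·(-1)^-4 = +1.
v=2: v_2(a)=0, v_2(b)=12; units ≡ 3, 3 (mod 8); ε·ε+αω+βω = 1·1+0·1+12·1 ≡ 1  ⇒  (a,b)_2 = -1.
Ram(-13717, -29) = {2, ∞}; no ℚ_2-point on the conic.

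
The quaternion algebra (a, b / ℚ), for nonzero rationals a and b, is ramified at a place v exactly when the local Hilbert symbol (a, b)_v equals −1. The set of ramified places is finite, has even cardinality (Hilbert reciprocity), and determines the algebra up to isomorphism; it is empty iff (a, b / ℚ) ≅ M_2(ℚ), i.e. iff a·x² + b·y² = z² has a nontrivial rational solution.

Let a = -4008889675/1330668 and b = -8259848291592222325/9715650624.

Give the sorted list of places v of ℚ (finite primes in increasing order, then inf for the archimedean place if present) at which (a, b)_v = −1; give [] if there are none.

(a, b) ≡ (-4089, -13) mod (ℚ^×)²; places V = {2, 3, 5, 7, 11, 13, 29, 31, 37, 47, ∞}.
(a,b)_2: α=-2, β=-6; u≡7, v≡3 (mod 8); ε(u)ε(v)=1·1, αω(v)=-2·1, βω(u)=-6·0; sum ≡ 1  ⇒  -1.
(a,b)_5: α=2, u≡1; β=2, v≡3 (mod 5); (1|5)=+1, (3|5)=-1; sign (−1)^0·+1^2·-1^2 = +1.
(a,b)_11: α=0, u≡5; β=2, v≡4 (mod 11); (5|11)=+1, (4|11)=+1; sign (−1)^0·+1^2·+1^0 = +1.
(a,b)_13: α=0, u≡2; β=1, v≡4 (mod 13); (2|13)=-1, (4|13)=+1; sign (−1)^0·-1^1·+1^0 = -1.
(a,b)_∞: sgn(-4089)=−, sgn(-13)=−, so -1.
(a,b)_29: α=1, u≡20; β=2, v≡25 (mod 29); (20|29)=+1, (25|29)=+1; sign (−1)^0·+1^2·+1^1 = +1.
(a,b)_7: α=6, u≡5; β=6, v≡1 (mod 7); (5|7)=-1, (1|7)=+1; sign (−1)^0·-1^6·+1^6 = +1.
(a,b)_37: α=-2, u≡20; β=-4, v≡2 (mod 37); (20|37)=-1, (2|37)=-1; sign (−1)^0·-1^-4·-1^-2 = +1.
(a,b)_47: α=1, u≡7; β=2, v≡8 (mod 47); (7|47)=+1, (8|47)=+1; sign (−1)^0·+1^2·+1^1 = +1.
(a,b)_31: α=0, u≡30; β=2, v≡9 (mod 31); (30|31)=-1, (9|31)=+1; sign (−1)^0·-1^2·+1^0 = +1.
(a,b)_3: α=-5, u≡2; β=-4, v≡2 (mod 3); (2|3)=-1, (2|3)=-1; sign (−1)^0·-1^-4·-1^-5 = -1.
(-4089, -13 / ℚ) ramifies at {2, 3, 13, ∞}: a division algebra.

[2, 3, 13, inf]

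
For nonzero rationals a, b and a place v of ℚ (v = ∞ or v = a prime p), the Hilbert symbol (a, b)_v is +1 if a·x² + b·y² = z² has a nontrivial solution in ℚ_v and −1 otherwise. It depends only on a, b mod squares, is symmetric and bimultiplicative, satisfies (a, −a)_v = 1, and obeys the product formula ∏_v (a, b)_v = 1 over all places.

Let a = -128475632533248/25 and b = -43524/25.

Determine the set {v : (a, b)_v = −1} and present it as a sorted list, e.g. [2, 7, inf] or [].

[31, inf]

Mod squares: a ≡ -143, b ≡ -1209. Check v ∈ {∞, 2, 3, 5, 7, 11, 13, 31}.
v=11: a=11^1·(≡5), b=11^0·(≡1) mod 11; (5|11)=+1, (1|11)=+1; (−1)^{1·0·5}·(+1)^0·(+1)^1 = +1.
v=31: a=31^2·(≡17), b=31^1·(≡17) mod 31; (17|31)=-1, (17|31)=-1; (−1)^{2·1·15}·(-1)^1·(-1)^2 = -1.
v=13: a=13^3·(≡2), b=13^1·(≡7) mod 13; (2|13)=-1, (7|13)=-1; (−1)^{3·1·6}·(-1)^1·(-1)^3 = +1.
v=7: a=7^4·(≡2), b=7^0·(≡4) mod 7; (2|7)=+1, (4|7)=+1; (−1)^{4·0·3}·(+1)^0·(+1)^4 = +1.
v=5: a=5^-2·(≡2), b=5^-2·(≡1) mod 5; (2|5)=-1, (1|5)=+1; (−1)^{-2·-2·2}·(-1)^-2·(+1)^-2 = +1.
v=∞: -143 < 0 and -1209 < 0  ⇒  (a,b)_∞ = -1.
v=3: a=3^2·(≡1), b=3^3·(≡2) mod 3; (1|3)=+1, (2|3)=-1; (−1)^{2·3·1}·(+1)^3·(-1)^2 = +1.
v=2: v_2(a)=8, v_2(b)=2; units ≡ 1, 7 (mod 8); ε·ε+αω+βω = 0·1+8·0+2·0 ≡ 0  ⇒  (a,b)_2 = +1.
|Ram(-143, -1209)| = 2, even; anisotropic at {31, ∞}.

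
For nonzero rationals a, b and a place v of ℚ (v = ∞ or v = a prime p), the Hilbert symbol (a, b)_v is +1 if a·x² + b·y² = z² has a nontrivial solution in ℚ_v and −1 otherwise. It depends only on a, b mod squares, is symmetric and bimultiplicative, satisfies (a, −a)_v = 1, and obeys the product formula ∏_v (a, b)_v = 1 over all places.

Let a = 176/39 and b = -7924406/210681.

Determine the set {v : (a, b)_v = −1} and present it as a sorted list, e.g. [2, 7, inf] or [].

Mod squares: a ≡ 429, b ≡ -8246. Check v ∈ {∞, 2, 3, 7, 11, 13, 17, 19, 31}.
v=7: a=7^0·(≡2), b=7^1·(≡5) mod 7; (2|7)=+1, (5|7)=-1; (−1)^{0·1·3}·(+1)^1·(-1)^0 = +1.
v=17: a=17^0·(≡8), b=17^-2·(≡13) mod 17; (8|17)=+1, (13|17)=+1; (−1)^{0·-2·8}·(+1)^-2·(+1)^0 = +1.
v=3: a=3^-1·(≡2), b=3^-6·(≡1) mod 3; (2|3)=-1, (1|3)=+1; (−1)^{-1·-6·1}·(-1)^-6·(+1)^-1 = +1.
v=19: a=19^0·(≡5), b=19^1·(≡10) mod 19; (5|19)=+1, (10|19)=-1; (−1)^{0·1·9}·(+1)^1·(-1)^0 = +1.
v=11: a=11^1·(≡10), b=11^0·(≡3) mod 11; (10|11)=-1, (3|11)=+1; (−1)^{1·0·5}·(-1)^0·(+1)^1 = +1.
v=∞: 429 > 0 and -8246 < 0  ⇒  (a,b)_∞ = +1.
v=2: v_2(a)=4, v_2(b)=1; units ≡ 5, 5 (mod 8); ε·ε+αω+βω = 0·0+4·1+1·1 ≡ 1  ⇒  (a,b)_2 = -1.
v=31: a=31^0·(≡22), b=31^3·(≡15) mod 31; (22|31)=-1, (15|31)=-1; (−1)^{0·3·15}·(-1)^3·(-1)^0 = -1.
v=13: a=13^-1·(≡11), b=13^0·(≡10) mod 13; (11|13)=-1, (10|13)=+1; (−1)^{-1·0·6}·(-1)^0·(+1)^-1 = +1.
|Ram(429, -8246)| = 2, even; anisotropic at {2, 31}.

[2, 31]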